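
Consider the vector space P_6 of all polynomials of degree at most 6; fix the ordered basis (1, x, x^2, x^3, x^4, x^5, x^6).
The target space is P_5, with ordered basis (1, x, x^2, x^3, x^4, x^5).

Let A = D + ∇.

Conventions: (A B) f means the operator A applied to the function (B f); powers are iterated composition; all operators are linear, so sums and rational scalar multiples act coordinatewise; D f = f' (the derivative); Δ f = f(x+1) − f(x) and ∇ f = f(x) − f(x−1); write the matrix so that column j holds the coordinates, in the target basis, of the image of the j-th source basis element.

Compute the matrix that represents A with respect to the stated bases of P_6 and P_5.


image of 1: 0
image of x: 2
image of x^2: 4x - 1
image of x^3: 6x^2 - 3x + 1
image of x^4: 8x^3 - 6x^2 + 4x - 1
image of x^5: 10x^4 - 10x^3 + 10x^2 - 5x + 1
image of x^6: 12x^5 - 15x^4 + 20x^3 - 15x^2 + 6x - 1
each image's coordinates form column j of the matrix

the matrix is [[0, 2, -1, 1, -1, 1, -1]; [0, 0, 4, -3, 4, -5, 6]; [0, 0, 0, 6, -6, 10, -15]; [0, 0, 0, 0, 8, -10, 20]; [0, 0, 0, 0, 0, 10, -15]; [0, 0, 0, 0, 0, 0, 12]] (rows listed top to bottom)


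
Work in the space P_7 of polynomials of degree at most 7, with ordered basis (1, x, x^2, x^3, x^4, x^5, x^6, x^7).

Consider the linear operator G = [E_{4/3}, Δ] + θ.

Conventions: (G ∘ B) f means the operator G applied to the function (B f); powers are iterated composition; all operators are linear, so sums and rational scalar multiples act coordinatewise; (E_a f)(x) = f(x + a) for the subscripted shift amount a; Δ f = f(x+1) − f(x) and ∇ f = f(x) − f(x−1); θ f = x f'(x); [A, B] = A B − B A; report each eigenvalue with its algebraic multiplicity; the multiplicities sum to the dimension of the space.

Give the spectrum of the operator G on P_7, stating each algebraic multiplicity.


λ = 0 (multiplicity 1), λ = 1 (multiplicity 1), λ = 2 (multiplicity 1), λ = 3 (multiplicity 1), λ = 4 (multiplicity 1), λ = 5 (multiplicity 1), λ = 6 (multiplicity 1), λ = 7 (multiplicity 1)

image of 1: 0
image of x: x
image of x^2: 2x^2
image of x^3: 3x^3
image of x^4: 4x^4
image of x^5: 5x^5
image of x^6: 6x^6
image of x^7: 7x^7
the matrix is upper triangular; its diagonal is (0, 1, 2, 3, 4, 5, 6, 7)
for a triangular matrix the eigenvalues are the diagonal entries, with algebraic multiplicity their repetition count


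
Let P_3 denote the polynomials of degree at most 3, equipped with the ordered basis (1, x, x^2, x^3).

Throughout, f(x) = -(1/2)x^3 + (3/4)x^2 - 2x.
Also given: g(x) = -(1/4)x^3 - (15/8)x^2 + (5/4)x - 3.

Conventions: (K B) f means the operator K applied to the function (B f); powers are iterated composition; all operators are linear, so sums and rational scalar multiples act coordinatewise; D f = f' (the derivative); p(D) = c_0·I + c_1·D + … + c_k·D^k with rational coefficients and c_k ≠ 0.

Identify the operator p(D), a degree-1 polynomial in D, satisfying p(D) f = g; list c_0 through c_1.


D^0 f = -(1/2)x^3 + (3/4)x^2 - 2x
D^1 f = -(3/2)x^2 + (3/2)x - 2
matching coefficients of g against c_0 f + c_1 Df + … from the top degree down determines the c_i
solution: c_0 = 1/2, c_1 = 3/2

p(D) = (1/2)·I + (3/2)·D, i.e. c_0 = 1/2, c_1 = 3/2


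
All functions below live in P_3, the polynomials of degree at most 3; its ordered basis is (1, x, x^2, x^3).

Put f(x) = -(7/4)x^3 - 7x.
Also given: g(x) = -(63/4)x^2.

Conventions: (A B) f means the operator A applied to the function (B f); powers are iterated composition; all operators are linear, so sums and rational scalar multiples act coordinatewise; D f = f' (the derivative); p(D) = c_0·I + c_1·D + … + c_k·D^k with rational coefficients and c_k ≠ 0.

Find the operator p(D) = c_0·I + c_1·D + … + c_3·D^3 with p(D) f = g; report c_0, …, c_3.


D^0 f = -(7/4)x^3 - 7x
D^1 f = -(21/4)x^2 - 7
D^2 f = -(21/2)x
D^3 f = -21/2
matching coefficients of g against c_0 f + c_1 Df + … from the top degree down determines the c_i
solution: c_0 = 0, c_1 = 3, c_2 = 0, c_3 = -2

p(D) = 3·D − 2·D^3, i.e. c_0 = 0, c_1 = 3, c_2 = 0, c_3 = -2


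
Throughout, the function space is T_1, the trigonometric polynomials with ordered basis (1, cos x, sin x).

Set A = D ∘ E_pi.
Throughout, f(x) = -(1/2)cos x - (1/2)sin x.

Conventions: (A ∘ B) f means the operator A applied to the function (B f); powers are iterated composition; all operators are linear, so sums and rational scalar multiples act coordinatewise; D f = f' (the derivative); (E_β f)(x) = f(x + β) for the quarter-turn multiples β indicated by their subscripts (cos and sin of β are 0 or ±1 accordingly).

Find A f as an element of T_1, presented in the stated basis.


E_pi f = (1/2)cos x + (1/2)sin x
D E_pi f = (1/2)cos x - (1/2)sin x

the image equals g(x) = (1/2)cos x - (1/2)sin x


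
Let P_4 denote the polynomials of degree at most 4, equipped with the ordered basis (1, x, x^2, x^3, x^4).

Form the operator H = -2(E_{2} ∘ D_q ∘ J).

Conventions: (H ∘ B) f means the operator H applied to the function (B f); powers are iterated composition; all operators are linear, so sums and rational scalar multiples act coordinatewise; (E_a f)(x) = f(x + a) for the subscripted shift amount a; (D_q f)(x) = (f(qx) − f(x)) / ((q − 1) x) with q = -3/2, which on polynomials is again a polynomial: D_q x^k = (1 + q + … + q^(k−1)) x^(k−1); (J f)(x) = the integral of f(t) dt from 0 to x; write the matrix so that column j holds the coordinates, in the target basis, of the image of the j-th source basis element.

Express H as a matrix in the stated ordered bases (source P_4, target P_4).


the matrix is [[-2, 1, -14/3, 13/2, -22]; [0, 1/2, -14/3, 39/4, -44]; [0, 0, -7/6, 39/8, -33]; [0, 0, 0, 13/16, -11]; [0, 0, 0, 0, -11/8]] (rows listed top to bottom)

image of 1: -2
image of x: (1/2)x + 1
image of x^2: -(7/6)x^2 - (14/3)x - 14/3
image of x^3: (13/16)x^3 + (39/8)x^2 + (39/4)x + 13/2
image of x^4: -(11/8)x^4 - 11x^3 - 33x^2 - 44x - 22
each image's coordinates form column j of the matrix


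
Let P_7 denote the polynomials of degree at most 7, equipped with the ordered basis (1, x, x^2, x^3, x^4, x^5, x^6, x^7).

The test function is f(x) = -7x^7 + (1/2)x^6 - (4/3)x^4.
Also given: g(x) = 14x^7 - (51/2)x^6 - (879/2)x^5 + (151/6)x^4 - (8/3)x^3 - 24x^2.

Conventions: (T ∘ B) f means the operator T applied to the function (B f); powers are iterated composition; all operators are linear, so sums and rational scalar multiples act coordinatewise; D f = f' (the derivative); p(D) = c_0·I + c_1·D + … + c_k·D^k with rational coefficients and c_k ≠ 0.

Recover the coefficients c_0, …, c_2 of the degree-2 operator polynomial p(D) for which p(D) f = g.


D^0 f = -7x^7 + (1/2)x^6 - (4/3)x^4
D^1 f = -49x^6 + 3x^5 - (16/3)x^3
D^2 f = -294x^5 + 15x^4 - 16x^2
matching coefficients of g against c_0 f + c_1 Df + … from the top degree down determines the c_i
solution: c_0 = -2, c_1 = 1/2, c_2 = 3/2

c_0 = -2, c_1 = 1/2, c_2 = 3/2


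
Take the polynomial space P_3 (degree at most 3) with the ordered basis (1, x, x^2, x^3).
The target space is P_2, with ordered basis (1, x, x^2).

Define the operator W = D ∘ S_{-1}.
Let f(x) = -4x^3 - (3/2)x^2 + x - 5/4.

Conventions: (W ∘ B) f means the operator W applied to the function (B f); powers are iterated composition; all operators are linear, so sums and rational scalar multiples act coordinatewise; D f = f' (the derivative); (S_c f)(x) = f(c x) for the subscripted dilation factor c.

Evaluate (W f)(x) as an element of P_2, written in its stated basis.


the image equals g(x) = 12x^2 - 3x - 1

S_{-1} f = 4x^3 - (3/2)x^2 - x - 5/4
D S_{-1} f = 12x^2 - 3x - 1


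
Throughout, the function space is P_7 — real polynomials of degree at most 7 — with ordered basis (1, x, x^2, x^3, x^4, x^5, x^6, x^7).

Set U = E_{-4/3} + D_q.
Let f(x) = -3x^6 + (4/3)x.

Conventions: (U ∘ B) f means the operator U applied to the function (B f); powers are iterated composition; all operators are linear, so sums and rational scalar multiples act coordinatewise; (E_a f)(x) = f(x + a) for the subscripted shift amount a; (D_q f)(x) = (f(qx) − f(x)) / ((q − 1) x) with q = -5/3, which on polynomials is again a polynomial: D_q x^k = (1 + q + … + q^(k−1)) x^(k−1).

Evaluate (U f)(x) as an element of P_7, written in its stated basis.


the result is g(x) = -3x^6 + (3806/81)x^5 - 80x^4 + (1280/9)x^3 - (1280/9)x^2 + (2084/27)x - 4204/243

E_{-4/3} f = -3x^6 + 24x^5 - 80x^4 + (1280/9)x^3 - (1280/9)x^2 + (2084/27)x - 4528/243
D_q f = (1862/81)x^5 + 4/3
(E_{-4/3} + D_q) f = -3x^6 + (3806/81)x^5 - 80x^4 + (1280/9)x^3 - (1280/9)x^2 + (2084/27)x - 4204/243


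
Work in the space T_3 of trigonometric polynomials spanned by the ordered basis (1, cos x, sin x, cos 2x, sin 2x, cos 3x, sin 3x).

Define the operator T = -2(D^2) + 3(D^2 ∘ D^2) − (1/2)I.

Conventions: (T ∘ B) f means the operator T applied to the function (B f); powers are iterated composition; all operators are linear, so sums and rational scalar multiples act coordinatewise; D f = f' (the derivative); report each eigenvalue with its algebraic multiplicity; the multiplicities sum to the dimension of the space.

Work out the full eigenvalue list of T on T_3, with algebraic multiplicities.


λ = -1/2 (multiplicity 1), λ = 9/2 (multiplicity 2), λ = 111/2 (multiplicity 2), λ = 521/2 (multiplicity 2)

image of 1: -1/2
image of cos x: (9/2)cos x
image of sin x: (9/2)sin x
image of cos 2x: (111/2)cos 2x
image of sin 2x: (111/2)sin 2x
image of cos 3x: (521/2)cos 3x
image of sin 3x: (521/2)sin 3x
the matrix is diagonal; its diagonal is (-1/2, 9/2, 9/2, 111/2, 111/2, 521/2, 521/2)
for a triangular matrix the eigenvalues are the diagonal entries, with algebraic multiplicity their repetition count


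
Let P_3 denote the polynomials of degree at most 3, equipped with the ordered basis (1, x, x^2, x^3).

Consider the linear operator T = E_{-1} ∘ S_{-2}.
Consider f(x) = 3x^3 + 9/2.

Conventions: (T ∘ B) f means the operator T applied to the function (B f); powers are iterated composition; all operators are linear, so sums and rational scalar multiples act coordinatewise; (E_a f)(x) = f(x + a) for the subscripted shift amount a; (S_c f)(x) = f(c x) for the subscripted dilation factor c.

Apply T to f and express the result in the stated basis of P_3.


S_{-2} f = -24x^3 + 9/2
E_{-1} S_{-2} f = -24x^3 + 72x^2 - 72x + 57/2

g(x) = -24x^3 + 72x^2 - 72x + 57/2


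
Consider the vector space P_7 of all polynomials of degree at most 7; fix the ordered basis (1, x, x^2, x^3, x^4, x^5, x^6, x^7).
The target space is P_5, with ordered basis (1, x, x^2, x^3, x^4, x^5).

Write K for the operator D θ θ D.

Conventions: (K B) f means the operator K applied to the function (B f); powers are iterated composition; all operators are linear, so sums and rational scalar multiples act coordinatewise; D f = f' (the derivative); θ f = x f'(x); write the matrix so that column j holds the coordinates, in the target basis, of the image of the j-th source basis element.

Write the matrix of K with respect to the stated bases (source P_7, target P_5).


the matrix is [[0, 0, 2, 0, 0, 0, 0, 0]; [0, 0, 0, 24, 0, 0, 0, 0]; [0, 0, 0, 0, 108, 0, 0, 0]; [0, 0, 0, 0, 0, 320, 0, 0]; [0, 0, 0, 0, 0, 0, 750, 0]; [0, 0, 0, 0, 0, 0, 0, 1512]] (rows listed top to bottom)

image of 1: 0
image of x: 0
image of x^2: 2
image of x^3: 24x
image of x^4: 108x^2
image of x^5: 320x^3
image of x^6: 750x^4
image of x^7: 1512x^5
each image's coordinates form column j of the matrix


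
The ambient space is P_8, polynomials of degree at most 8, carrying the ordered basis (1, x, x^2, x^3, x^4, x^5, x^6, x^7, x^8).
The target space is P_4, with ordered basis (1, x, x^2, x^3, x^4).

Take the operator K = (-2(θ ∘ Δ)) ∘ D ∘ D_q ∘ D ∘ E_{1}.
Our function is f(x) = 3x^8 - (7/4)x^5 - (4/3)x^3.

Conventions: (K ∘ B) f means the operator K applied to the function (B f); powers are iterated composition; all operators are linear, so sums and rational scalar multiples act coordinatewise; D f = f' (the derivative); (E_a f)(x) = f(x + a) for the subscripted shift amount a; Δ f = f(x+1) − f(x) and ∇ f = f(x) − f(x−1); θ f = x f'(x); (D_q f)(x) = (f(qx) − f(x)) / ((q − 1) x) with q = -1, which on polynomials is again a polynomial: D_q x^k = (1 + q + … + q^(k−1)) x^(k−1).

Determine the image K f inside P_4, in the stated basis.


E_{1} f = 3x^8 + 24x^7 + 84x^6 + (665/4)x^5 + (805/4)x^4 + (895/6)x^3 + (125/2)x^2 + (45/4)x - 1/12
D E_{1} f = 24x^7 + 168x^6 + 504x^5 + (3325/4)x^4 + 805x^3 + (895/2)x^2 + 125x + 45/4
D_q D E_{1} f = 24x^6 + 504x^4 + 805x^2 + 125
D D_q D E_{1} f = 144x^5 + 2016x^3 + 1610x
Δ (D ∘ D_q ∘ D) E_{1} f = 720x^4 + 1440x^3 + 7488x^2 + 6768x + 3770
θ Δ (D ∘ D_q ∘ D) E_{1} f = 2880x^4 + 4320x^3 + 14976x^2 + 6768x
(-2(θ ∘ Δ)) (D ∘ D_q ∘ D) E_{1} f = -5760x^4 - 8640x^3 - 29952x^2 - 13536x

g(x) = -5760x^4 - 8640x^3 - 29952x^2 - 13536x


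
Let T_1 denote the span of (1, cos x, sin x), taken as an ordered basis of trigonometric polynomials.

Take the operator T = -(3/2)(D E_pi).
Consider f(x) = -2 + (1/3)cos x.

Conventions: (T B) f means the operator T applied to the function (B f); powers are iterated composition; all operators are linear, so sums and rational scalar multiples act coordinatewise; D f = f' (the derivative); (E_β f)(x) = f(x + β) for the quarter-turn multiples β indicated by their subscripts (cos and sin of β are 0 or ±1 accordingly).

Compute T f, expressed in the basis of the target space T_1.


E_pi f = -2 - (1/3)cos x
D E_pi f = (1/3)sin x
(-(3/2)(D E_pi)) f = -(1/2)sin x

g(x) = -(1/2)sin x


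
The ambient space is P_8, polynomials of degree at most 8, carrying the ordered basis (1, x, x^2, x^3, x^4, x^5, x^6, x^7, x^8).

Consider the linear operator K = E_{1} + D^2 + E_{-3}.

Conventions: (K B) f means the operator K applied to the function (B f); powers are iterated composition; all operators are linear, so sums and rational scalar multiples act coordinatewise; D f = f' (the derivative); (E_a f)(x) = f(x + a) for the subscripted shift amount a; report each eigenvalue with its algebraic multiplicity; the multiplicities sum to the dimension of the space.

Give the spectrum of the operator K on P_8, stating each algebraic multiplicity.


image of 1: 2
image of x: 2x - 2
image of x^2: 2x^2 - 4x + 12
image of x^3: 2x^3 - 6x^2 + 36x - 26
image of x^4: 2x^4 - 8x^3 + 72x^2 - 104x + 82
image of x^5: 2x^5 - 10x^4 + 120x^3 - 260x^2 + 410x - 242
image of x^6: 2x^6 - 12x^5 + 180x^4 - 520x^3 + 1230x^2 - 1452x + 730
image of x^7: 2x^7 - 14x^6 + 252x^5 - 910x^4 + 2870x^3 - 5082x^2 + 5110x - 2186
image of x^8: 2x^8 - 16x^7 + 336x^6 - 1456x^5 + 5740x^4 - 13552x^3 + 20440x^2 - 17488x + 6562
the matrix is upper triangular; its diagonal is (2, 2, 2, 2, 2, 2, 2, 2, 2)
for a triangular matrix the eigenvalues are the diagonal entries, with algebraic multiplicity their repetition count

λ = 2 (multiplicity 9)


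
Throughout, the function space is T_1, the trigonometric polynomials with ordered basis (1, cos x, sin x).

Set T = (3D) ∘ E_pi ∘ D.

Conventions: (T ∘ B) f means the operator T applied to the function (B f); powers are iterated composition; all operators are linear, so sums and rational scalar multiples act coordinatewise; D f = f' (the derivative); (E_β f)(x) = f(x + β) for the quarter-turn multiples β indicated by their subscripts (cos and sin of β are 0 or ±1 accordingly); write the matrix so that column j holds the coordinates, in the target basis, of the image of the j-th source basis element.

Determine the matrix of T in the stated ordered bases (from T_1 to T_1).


image of 1: 0
image of cos x: 3cos x
image of sin x: 3sin x
each image's coordinates form column j of the matrix

the matrix is [[0, 0, 0]; [0, 3, 0]; [0, 0, 3]] (rows listed top to bottom)


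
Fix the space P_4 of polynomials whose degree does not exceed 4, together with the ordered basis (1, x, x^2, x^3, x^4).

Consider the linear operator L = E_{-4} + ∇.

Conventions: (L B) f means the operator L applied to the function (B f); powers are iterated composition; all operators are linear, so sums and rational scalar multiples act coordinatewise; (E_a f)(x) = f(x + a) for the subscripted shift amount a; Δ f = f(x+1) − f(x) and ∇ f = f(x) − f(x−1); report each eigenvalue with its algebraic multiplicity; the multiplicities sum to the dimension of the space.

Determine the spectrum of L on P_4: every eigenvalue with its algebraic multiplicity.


image of 1: 1
image of x: x - 3
image of x^2: x^2 - 6x + 15
image of x^3: x^3 - 9x^2 + 45x - 63
image of x^4: x^4 - 12x^3 + 90x^2 - 252x + 255
the matrix is upper triangular; its diagonal is (1, 1, 1, 1, 1)
for a triangular matrix the eigenvalues are the diagonal entries, with algebraic multiplicity their repetition count

λ = 1 (multiplicity 5)


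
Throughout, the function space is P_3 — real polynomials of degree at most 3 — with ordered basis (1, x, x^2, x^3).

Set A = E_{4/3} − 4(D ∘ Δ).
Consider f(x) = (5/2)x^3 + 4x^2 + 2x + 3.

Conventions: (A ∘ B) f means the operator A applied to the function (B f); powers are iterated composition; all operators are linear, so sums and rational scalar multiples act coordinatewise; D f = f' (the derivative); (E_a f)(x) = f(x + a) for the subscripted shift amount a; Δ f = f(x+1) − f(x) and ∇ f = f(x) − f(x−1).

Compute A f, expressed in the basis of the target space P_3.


E_{4/3} f = (5/2)x^3 + 14x^2 + 26x + 505/27
Δ f = (15/2)x^2 + (31/2)x + 17/2
D Δ f = 15x + 31/2
(-4(D ∘ Δ)) f = -60x - 62
(E_{4/3} − 4(D ∘ Δ)) f = (5/2)x^3 + 14x^2 - 34x - 1169/27

g(x) = (5/2)x^3 + 14x^2 - 34x - 1169/27


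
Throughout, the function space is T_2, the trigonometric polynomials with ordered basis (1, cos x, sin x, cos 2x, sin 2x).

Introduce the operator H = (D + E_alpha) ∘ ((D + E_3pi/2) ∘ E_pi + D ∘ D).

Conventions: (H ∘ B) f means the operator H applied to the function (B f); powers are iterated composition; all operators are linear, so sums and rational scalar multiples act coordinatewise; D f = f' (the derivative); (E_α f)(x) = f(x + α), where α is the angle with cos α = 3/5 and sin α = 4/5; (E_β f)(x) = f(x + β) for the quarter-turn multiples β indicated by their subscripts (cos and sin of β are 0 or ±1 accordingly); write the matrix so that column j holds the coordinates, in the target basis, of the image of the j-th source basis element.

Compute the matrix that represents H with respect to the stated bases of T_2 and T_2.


image of 1: 1
image of cos x: -(3/5)cos x + (9/5)sin x
image of sin x: -(9/5)cos x - (3/5)sin x
image of cos 2x: -(113/25)cos 2x + (384/25)sin 2x
image of sin 2x: -(384/25)cos 2x - (113/25)sin 2x
each image's coordinates form column j of the matrix

the matrix is [[1, 0, 0, 0, 0]; [0, -3/5, -9/5, 0, 0]; [0, 9/5, -3/5, 0, 0]; [0, 0, 0, -113/25, -384/25]; [0, 0, 0, 384/25, -113/25]] (rows listed top to bottom)


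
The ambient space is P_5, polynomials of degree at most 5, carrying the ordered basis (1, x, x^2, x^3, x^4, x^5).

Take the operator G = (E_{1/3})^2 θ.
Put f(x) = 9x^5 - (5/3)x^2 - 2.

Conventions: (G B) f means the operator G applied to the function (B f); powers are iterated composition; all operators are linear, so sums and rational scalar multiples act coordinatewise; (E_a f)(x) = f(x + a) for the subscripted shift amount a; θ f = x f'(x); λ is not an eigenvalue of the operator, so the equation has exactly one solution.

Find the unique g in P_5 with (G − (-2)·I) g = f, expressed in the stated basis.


the image equals g(x) = (9/7)x^5 - (25/7)x^4 + (40/21)x^3 + (125/84)x^2 - (190/567)x - 2396/1701

write g with unknown coordinates in the stated basis and equate coefficients in (G − (-2)·I) g = f
solving from the highest basis element down gives g = (9/7)x^5 - (25/7)x^4 + (40/21)x^3 + (125/84)x^2 - (190/567)x - 2396/1701
check: G g = (45/7)x^5 + (50/7)x^4 - (80/21)x^3 - (65/14)x^2 + (380/567)x + 1390/1701
so G g − (-2)·g = 9x^5 - (5/3)x^2 - 2 = f ✓


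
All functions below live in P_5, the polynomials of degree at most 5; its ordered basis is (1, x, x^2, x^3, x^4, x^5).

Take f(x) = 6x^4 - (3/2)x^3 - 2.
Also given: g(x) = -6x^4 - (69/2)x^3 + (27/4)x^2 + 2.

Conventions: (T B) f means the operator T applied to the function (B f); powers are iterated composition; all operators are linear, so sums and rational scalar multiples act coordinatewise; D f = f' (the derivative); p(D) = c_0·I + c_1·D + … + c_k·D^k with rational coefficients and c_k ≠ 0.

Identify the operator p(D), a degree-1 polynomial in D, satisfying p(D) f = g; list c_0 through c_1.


D^0 f = 6x^4 - (3/2)x^3 - 2
D^1 f = 24x^3 - (9/2)x^2
matching coefficients of g against c_0 f + c_1 Df + … from the top degree down determines the c_i
solution: c_0 = -1, c_1 = -3/2

c_0 = -1, c_1 = -3/2


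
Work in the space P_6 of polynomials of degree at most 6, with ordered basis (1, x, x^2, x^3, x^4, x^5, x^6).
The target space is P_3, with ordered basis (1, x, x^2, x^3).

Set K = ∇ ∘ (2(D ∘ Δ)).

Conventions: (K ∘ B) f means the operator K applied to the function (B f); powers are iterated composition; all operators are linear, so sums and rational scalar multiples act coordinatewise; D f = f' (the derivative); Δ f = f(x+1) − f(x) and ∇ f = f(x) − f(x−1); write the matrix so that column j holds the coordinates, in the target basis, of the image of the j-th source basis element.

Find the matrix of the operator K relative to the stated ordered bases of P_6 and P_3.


image of 1: 0
image of x: 0
image of x^2: 0
image of x^3: 12
image of x^4: 48x
image of x^5: 120x^2 + 20
image of x^6: 240x^3 + 120x
each image's coordinates form column j of the matrix

the matrix is [[0, 0, 0, 12, 0, 20, 0]; [0, 0, 0, 0, 48, 0, 120]; [0, 0, 0, 0, 0, 120, 0]; [0, 0, 0, 0, 0, 0, 240]] (rows listed top to bottom)


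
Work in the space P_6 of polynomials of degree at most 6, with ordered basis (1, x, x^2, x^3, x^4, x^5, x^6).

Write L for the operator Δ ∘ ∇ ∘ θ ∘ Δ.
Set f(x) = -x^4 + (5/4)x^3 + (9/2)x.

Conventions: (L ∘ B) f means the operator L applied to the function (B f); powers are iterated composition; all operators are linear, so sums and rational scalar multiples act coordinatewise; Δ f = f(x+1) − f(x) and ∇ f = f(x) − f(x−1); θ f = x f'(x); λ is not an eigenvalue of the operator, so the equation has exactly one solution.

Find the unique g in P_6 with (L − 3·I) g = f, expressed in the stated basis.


write g with unknown coordinates in the stated basis and equate coefficients in (L − 3·I) g = f
solving from the highest basis element down gives g = (1/3)x^4 - (5/12)x^3 + (13/2)x + 1
check: L g = 24x + 3
so L g − 3·g = -x^4 + (5/4)x^3 + (9/2)x = f ✓

the result is g(x) = (1/3)x^4 - (5/12)x^3 + (13/2)x + 1


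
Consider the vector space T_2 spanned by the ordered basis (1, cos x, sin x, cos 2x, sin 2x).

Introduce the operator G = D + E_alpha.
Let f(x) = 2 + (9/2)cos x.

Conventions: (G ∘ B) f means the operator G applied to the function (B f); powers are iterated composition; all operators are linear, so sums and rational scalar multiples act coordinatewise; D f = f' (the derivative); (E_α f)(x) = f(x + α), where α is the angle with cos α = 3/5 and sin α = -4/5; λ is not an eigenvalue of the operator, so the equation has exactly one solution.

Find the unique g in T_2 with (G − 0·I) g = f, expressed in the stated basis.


g(x) = 2 + (27/4)cos x + (9/4)sin x

write g with unknown coordinates in the stated basis and equate coefficients in (G − 0·I) g = f
solving from the highest basis element down gives g = 2 + (27/4)cos x + (9/4)sin x
check: G g = 2 + (9/2)cos x
so G g − 0·g = 2 + (9/2)cos x = f ✓


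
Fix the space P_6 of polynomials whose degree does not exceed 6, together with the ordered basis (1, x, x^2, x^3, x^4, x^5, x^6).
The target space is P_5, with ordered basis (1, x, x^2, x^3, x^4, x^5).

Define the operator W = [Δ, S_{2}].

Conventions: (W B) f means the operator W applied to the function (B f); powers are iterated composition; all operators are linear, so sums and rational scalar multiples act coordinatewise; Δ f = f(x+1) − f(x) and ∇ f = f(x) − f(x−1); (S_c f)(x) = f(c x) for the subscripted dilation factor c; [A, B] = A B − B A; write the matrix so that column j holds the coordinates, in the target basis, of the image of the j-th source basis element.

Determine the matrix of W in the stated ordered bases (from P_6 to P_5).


the matrix is [[0, 1, 3, 7, 15, 31, 63]; [0, 0, 4, 18, 56, 150, 372]; [0, 0, 0, 12, 72, 280, 900]; [0, 0, 0, 0, 32, 240, 1120]; [0, 0, 0, 0, 0, 80, 720]; [0, 0, 0, 0, 0, 0, 192]] (rows listed top to bottom)

image of 1: 0
image of x: 1
image of x^2: 4x + 3
image of x^3: 12x^2 + 18x + 7
image of x^4: 32x^3 + 72x^2 + 56x + 15
image of x^5: 80x^4 + 240x^3 + 280x^2 + 150x + 31
image of x^6: 192x^5 + 720x^4 + 1120x^3 + 900x^2 + 372x + 63
each image's coordinates form column j of the matrix


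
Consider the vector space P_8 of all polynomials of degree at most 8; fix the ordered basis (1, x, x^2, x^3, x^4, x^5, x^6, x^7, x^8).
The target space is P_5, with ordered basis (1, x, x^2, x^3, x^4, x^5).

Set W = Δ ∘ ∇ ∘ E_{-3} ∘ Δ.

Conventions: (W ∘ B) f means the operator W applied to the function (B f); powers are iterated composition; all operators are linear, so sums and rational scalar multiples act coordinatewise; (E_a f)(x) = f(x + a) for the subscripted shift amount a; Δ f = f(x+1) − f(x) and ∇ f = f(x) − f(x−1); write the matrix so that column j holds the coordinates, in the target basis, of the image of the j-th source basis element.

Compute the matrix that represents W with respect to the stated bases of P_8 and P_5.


image of 1: 0
image of x: 0
image of x^2: 0
image of x^3: 6
image of x^4: 24x - 60
image of x^5: 60x^2 - 300x + 390
image of x^6: 120x^3 - 900x^2 + 2340x - 2100
image of x^7: 210x^4 - 2100x^3 + 8190x^2 - 14700x + 10206
image of x^8: 336x^5 - 4200x^4 + 21840x^3 - 58800x^2 + 81648x - 46620
each image's coordinates form column j of the matrix

the matrix is [[0, 0, 0, 6, -60, 390, -2100, 10206, -46620]; [0, 0, 0, 0, 24, -300, 2340, -14700, 81648]; [0, 0, 0, 0, 0, 60, -900, 8190, -58800]; [0, 0, 0, 0, 0, 0, 120, -2100, 21840]; [0, 0, 0, 0, 0, 0, 0, 210, -4200]; [0, 0, 0, 0, 0, 0, 0, 0, 336]] (rows listed top to bottom)


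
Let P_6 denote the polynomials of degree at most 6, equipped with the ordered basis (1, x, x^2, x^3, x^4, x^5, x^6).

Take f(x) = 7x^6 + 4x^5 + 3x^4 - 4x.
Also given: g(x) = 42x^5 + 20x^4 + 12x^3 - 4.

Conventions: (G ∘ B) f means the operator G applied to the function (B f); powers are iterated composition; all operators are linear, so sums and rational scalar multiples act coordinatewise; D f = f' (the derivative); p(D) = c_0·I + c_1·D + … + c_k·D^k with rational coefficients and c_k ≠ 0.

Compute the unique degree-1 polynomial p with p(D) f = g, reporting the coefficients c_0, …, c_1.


c_0 = 0, c_1 = 1

D^0 f = 7x^6 + 4x^5 + 3x^4 - 4x
D^1 f = 42x^5 + 20x^4 + 12x^3 - 4
matching coefficients of g against c_0 f + c_1 Df + … from the top degree down determines the c_i
solution: c_0 = 0, c_1 = 1


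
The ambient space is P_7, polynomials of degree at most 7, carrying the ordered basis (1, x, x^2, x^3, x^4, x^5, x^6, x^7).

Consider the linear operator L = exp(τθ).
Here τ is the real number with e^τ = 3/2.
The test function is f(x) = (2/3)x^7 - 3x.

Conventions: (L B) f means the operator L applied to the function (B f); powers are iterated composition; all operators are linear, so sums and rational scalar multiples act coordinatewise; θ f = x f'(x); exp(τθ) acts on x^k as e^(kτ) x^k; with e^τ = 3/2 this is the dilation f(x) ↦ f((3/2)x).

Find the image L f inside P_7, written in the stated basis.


exp(τθ) x^k = e^(kτ) x^k; with e^τ = 3/2 this sends x^k to (3/2)^k x^k
x ↦ 3/2 x
x^7 ↦ 2187/128 x^7
applying this coordinatewise to f: exp(τθ) f = (729/64)x^7 - (9/2)x

the image equals g(x) = (729/64)x^7 - (9/2)x


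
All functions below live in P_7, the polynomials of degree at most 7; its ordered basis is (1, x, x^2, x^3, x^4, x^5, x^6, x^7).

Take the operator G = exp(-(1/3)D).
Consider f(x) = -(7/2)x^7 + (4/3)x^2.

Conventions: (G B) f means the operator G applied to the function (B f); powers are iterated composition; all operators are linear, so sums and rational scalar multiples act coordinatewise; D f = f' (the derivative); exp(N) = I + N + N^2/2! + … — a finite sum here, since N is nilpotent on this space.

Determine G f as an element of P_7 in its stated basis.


order-1 term: (49/6)x^6 - (8/9)x
order-2 term: -(49/6)x^5 + 4/27
order-3 term: (245/54)x^4
order-4 term: -(245/162)x^3
order-5 term: (49/162)x^2
order-6 term: -(49/1458)x
order-7 term: 7/4374
the series for exp(-(1/3)D) f terminates at order 7
exp(-(1/3)D) f = -(7/2)x^7 + (49/6)x^6 - (49/6)x^5 + (245/54)x^4 - (245/162)x^3 + (265/162)x^2 - (1345/1458)x + 655/4374

g(x) = -(7/2)x^7 + (49/6)x^6 - (49/6)x^5 + (245/54)x^4 - (245/162)x^3 + (265/162)x^2 - (1345/1458)x + 655/4374


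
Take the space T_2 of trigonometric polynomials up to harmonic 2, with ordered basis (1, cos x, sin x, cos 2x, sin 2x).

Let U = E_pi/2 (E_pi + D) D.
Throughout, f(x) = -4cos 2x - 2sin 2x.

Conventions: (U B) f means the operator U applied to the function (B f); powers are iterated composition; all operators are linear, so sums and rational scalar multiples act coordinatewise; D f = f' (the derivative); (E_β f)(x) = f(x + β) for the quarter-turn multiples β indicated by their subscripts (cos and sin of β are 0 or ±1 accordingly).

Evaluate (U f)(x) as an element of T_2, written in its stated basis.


g(x) = -12cos 2x - 16sin 2x

D f = -4cos 2x + 8sin 2x
E_pi D f = -4cos 2x + 8sin 2x
D D f = 16cos 2x + 8sin 2x
(E_pi + D) D f = 12cos 2x + 16sin 2x
E_pi/2 (E_pi + D) D f = -12cos 2x - 16sin 2x


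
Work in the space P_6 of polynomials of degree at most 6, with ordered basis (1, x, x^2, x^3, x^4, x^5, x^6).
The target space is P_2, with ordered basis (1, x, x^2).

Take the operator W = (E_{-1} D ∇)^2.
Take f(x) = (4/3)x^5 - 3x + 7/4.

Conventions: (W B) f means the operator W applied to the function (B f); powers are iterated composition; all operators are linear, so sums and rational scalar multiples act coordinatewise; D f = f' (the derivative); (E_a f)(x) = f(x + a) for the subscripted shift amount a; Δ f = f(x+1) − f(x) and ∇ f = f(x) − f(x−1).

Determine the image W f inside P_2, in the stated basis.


the image equals g(x) = 160x - 480

∇ f = (20/3)x^4 - (40/3)x^3 + (40/3)x^2 - (20/3)x - 5/3
D ∇ f = (80/3)x^3 - 40x^2 + (80/3)x - 20/3
E_{-1} D ∇ f = (80/3)x^3 - 120x^2 + (560/3)x - 100
∇ (E_{-1} D ∇) f = 80x^2 - 320x + 1000/3
D ∇ (E_{-1} D ∇) f = 160x - 320
E_{-1} D ∇ (E_{-1} D ∇) f = 160x - 480


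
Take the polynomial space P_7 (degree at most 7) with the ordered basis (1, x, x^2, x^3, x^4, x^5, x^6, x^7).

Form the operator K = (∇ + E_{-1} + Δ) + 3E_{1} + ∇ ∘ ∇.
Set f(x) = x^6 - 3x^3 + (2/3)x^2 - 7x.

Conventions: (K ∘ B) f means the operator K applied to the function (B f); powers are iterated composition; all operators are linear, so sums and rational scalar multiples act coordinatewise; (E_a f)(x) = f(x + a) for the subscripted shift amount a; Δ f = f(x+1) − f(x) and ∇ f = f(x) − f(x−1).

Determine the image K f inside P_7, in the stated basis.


g(x) = 4x^6 + 24x^5 + 90x^4 - 52x^3 + (710/3)x^2 - (698/3)x + 48

∇ f = 6x^5 - 15x^4 + 20x^3 - 24x^2 + (49/3)x - 35/3
E_{-1} f = x^6 - 6x^5 + 15x^4 - 23x^3 + (74/3)x^2 - (70/3)x + 35/3
Δ f = 6x^5 + 15x^4 + 20x^3 + 6x^2 - (5/3)x - 25/3
(∇ + E_{-1} + Δ) f = x^6 + 6x^5 + 15x^4 + 17x^3 + (20/3)x^2 - (26/3)x - 25/3
E_{1} f = x^6 + 6x^5 + 15x^4 + 17x^3 + (20/3)x^2 - (26/3)x - 25/3
(3E_{1}) f = 3x^6 + 18x^5 + 45x^4 + 51x^3 + 20x^2 - 26x - 25
∇ f = 6x^5 - 15x^4 + 20x^3 - 24x^2 + (49/3)x - 35/3
∇ ∇ f = 30x^4 - 120x^3 + 210x^2 - 198x + 244/3
((∇ + E_{-1} + Δ) + 3E_{1} + ∇ ∘ ∇) f = 4x^6 + 24x^5 + 90x^4 - 52x^3 + (710/3)x^2 - (698/3)x + 48


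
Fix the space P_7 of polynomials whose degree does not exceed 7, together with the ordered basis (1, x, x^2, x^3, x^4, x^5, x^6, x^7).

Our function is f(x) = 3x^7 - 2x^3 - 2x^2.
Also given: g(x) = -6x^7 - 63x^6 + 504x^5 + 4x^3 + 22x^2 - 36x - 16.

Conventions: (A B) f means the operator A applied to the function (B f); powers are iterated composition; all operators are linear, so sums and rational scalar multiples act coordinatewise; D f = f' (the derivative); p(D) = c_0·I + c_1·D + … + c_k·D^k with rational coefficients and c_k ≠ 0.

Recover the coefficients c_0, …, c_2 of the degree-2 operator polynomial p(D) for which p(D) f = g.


p(D) = -2·I − 3·D + 4·D^2, i.e. c_0 = -2, c_1 = -3, c_2 = 4

D^0 f = 3x^7 - 2x^3 - 2x^2
D^1 f = 21x^6 - 6x^2 - 4x
D^2 f = 126x^5 - 12x - 4
matching coefficients of g against c_0 f + c_1 Df + … from the top degree down determines the c_i
solution: c_0 = -2, c_1 = -3, c_2 = 4


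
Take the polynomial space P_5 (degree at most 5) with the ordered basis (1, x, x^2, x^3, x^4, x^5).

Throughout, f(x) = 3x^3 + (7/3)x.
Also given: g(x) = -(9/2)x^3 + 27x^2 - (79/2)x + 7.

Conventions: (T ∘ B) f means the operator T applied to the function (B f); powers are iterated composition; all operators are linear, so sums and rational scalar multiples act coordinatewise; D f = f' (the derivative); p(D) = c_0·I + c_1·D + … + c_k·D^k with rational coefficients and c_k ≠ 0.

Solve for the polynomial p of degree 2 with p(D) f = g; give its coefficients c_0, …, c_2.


D^0 f = 3x^3 + (7/3)x
D^1 f = 9x^2 + 7/3
D^2 f = 18x
matching coefficients of g against c_0 f + c_1 Df + … from the top degree down determines the c_i
solution: c_0 = -3/2, c_1 = 3, c_2 = -2

c_0 = -3/2, c_1 = 3, c_2 = -2


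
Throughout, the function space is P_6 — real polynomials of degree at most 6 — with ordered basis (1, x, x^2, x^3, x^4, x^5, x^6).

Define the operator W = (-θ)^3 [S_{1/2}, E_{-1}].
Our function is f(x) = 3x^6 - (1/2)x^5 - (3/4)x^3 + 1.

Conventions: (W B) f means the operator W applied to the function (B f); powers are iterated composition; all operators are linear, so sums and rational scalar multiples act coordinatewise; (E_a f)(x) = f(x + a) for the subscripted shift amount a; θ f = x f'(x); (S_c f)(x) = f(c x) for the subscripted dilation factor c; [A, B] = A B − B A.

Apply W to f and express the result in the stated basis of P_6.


E_{-1} f = 3x^6 - (37/2)x^5 + (95/2)x^4 - (263/4)x^3 + (209/4)x^2 - (91/4)x + 21/4
S_{1/2} E_{-1} f = (3/64)x^6 - (37/64)x^5 + (95/32)x^4 - (263/32)x^3 + (209/16)x^2 - (91/8)x + 21/4
S_{1/2} f = (3/64)x^6 - (1/64)x^5 - (3/32)x^3 + 1
E_{-1} S_{1/2} f = (3/64)x^6 - (19/64)x^5 + (25/32)x^4 - (19/16)x^3 + (73/64)x^2 - (41/64)x + 37/32
[S_{1/2}, E_{-1}] f = -(9/32)x^5 + (35/16)x^4 - (225/32)x^3 + (763/64)x^2 - (687/64)x + 131/32
θ [S_{1/2}, E_{-1}] f = -(45/32)x^5 + (35/4)x^4 - (675/32)x^3 + (763/32)x^2 - (687/64)x
(-θ) [S_{1/2}, E_{-1}] f = (45/32)x^5 - (35/4)x^4 + (675/32)x^3 - (763/32)x^2 + (687/64)x
θ (-θ) [S_{1/2}, E_{-1}] f = (225/32)x^5 - 35x^4 + (2025/32)x^3 - (763/16)x^2 + (687/64)x
(-θ) (-θ) [S_{1/2}, E_{-1}] f = -(225/32)x^5 + 35x^4 - (2025/32)x^3 + (763/16)x^2 - (687/64)x
θ (-θ) (-θ) [S_{1/2}, E_{-1}] f = -(1125/32)x^5 + 140x^4 - (6075/32)x^3 + (763/8)x^2 - (687/64)x
(-θ) (-θ) (-θ) [S_{1/2}, E_{-1}] f = (1125/32)x^5 - 140x^4 + (6075/32)x^3 - (763/8)x^2 + (687/64)x

the result is g(x) = (1125/32)x^5 - 140x^4 + (6075/32)x^3 - (763/8)x^2 + (687/64)x


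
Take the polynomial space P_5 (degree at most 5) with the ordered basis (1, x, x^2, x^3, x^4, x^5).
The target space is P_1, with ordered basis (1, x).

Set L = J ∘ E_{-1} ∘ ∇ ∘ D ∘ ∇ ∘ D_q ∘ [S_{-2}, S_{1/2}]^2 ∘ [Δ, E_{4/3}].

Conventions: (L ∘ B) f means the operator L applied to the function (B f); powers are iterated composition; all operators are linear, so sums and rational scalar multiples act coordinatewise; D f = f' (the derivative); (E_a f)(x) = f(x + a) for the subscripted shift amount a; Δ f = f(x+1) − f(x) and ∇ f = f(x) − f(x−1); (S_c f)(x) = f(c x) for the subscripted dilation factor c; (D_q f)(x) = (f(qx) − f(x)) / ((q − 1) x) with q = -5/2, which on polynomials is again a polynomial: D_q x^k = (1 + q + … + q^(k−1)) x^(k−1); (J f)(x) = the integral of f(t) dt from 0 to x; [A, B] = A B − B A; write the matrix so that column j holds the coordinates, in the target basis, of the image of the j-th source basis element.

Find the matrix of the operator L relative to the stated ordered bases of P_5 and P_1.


the matrix is [[0, 0, 0, 0, 0, 0]; [0, 0, 0, 0, 0, 0]] (rows listed top to bottom)

image of 1: 0
image of x: 0
image of x^2: 0
image of x^3: 0
image of x^4: 0
image of x^5: 0
each image's coordinates form column j of the matrix


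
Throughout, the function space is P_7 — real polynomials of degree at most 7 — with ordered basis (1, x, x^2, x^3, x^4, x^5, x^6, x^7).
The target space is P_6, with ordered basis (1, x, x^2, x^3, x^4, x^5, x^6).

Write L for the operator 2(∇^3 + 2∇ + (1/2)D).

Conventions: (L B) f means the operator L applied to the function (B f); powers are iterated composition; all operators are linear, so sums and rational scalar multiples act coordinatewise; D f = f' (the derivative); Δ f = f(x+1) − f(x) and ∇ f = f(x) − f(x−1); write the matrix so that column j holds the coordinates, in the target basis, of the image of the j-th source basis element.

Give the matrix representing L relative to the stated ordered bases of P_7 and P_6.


the matrix is [[0, 5, -4, 16, -76, 304, -1084, 3616]; [0, 0, 10, -12, 64, -380, 1824, -7588]; [0, 0, 0, 15, -24, 160, -1140, 6384]; [0, 0, 0, 0, 20, -40, 320, -2660]; [0, 0, 0, 0, 0, 25, -60, 560]; [0, 0, 0, 0, 0, 0, 30, -84]; [0, 0, 0, 0, 0, 0, 0, 35]] (rows listed top to bottom)

image of 1: 0
image of x: 5
image of x^2: 10x - 4
image of x^3: 15x^2 - 12x + 16
image of x^4: 20x^3 - 24x^2 + 64x - 76
image of x^5: 25x^4 - 40x^3 + 160x^2 - 380x + 304
image of x^6: 30x^5 - 60x^4 + 320x^3 - 1140x^2 + 1824x - 1084
image of x^7: 35x^6 - 84x^5 + 560x^4 - 2660x^3 + 6384x^2 - 7588x + 3616
each image's coordinates form column j of the matrix


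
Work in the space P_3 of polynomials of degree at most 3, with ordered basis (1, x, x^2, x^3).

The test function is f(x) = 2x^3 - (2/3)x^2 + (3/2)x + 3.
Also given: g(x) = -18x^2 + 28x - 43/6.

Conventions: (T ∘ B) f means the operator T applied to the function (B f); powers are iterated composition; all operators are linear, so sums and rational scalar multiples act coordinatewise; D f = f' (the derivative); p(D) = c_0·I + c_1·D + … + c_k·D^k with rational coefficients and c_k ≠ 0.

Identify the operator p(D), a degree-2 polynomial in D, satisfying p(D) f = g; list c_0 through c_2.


c_0 = 0, c_1 = -3, c_2 = 2

D^0 f = 2x^3 - (2/3)x^2 + (3/2)x + 3
D^1 f = 6x^2 - (4/3)x + 3/2
D^2 f = 12x - 4/3
matching coefficients of g against c_0 f + c_1 Df + … from the top degree down determines the c_i
solution: c_0 = 0, c_1 = -3, c_2 = 2


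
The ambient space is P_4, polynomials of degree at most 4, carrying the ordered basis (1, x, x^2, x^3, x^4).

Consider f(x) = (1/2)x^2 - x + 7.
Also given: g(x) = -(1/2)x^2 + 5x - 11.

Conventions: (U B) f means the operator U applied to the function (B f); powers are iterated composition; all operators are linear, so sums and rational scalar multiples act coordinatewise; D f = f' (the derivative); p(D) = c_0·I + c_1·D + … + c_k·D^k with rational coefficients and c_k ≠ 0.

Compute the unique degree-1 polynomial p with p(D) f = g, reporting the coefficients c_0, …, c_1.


D^0 f = (1/2)x^2 - x + 7
D^1 f = x - 1
matching coefficients of g against c_0 f + c_1 Df + … from the top degree down determines the c_i
solution: c_0 = -1, c_1 = 4

p(D) = -I + 4·D, i.e. c_0 = -1, c_1 = 4


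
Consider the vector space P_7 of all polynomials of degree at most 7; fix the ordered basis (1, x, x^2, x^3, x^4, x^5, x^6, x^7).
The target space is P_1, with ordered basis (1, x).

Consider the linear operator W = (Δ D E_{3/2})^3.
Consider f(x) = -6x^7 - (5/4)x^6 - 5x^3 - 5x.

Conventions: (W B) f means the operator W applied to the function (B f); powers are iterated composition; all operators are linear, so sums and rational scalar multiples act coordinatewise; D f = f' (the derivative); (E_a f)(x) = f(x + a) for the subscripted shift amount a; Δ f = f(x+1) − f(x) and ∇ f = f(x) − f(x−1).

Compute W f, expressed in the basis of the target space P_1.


the image equals g(x) = -30240x - 182340

E_{3/2} f = -6x^7 - (257/4)x^6 - (1179/4)x^5 - (12015/16)x^4 - (2305/2)x^3 - (68751/64)x^2 - (36743/64)x - 36129/256
D E_{3/2} f = -42x^6 - (771/2)x^5 - (5895/4)x^4 - (12015/4)x^3 - (6915/2)x^2 - (68751/32)x - 36743/64
Δ D E_{3/2} f = -252x^5 - (5115/2)x^4 - 10590x^3 - (89355/4)x^2 - (96003/4)x - 336351/32
E_{3/2} (Δ D E_{3/2}) f = -252x^5 - (8895/2)x^4 - 31605x^3 - 113025x^2 - (406809/2)x - 294753/2
D E_{3/2} (Δ D E_{3/2}) f = -1260x^4 - 17790x^3 - 94815x^2 - 226050x - 406809/2
Δ D E_{3/2} (Δ D E_{3/2}) f = -5040x^3 - 60930x^2 - 248040x - 339915
E_{3/2} (Δ D E_{3/2}) (Δ D E_{3/2}) f = -5040x^3 - 83610x^2 - 464850x - 1732155/2
D E_{3/2} (Δ D E_{3/2}) (Δ D E_{3/2}) f = -15120x^2 - 167220x - 464850
Δ D E_{3/2} (Δ D E_{3/2}) (Δ D E_{3/2}) f = -30240x - 182340
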